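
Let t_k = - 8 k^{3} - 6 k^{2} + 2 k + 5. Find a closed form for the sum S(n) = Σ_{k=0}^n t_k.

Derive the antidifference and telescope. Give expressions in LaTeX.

Ratio r(k) = (8*k**3 + 30*k**2 + 34*k + 7)/(8*k**3 + 6*k**2 - 2*k - 5).
Normal form (A,B,C) = (1, 1, k**3 + 3*k**2/4 - k/4 - 5/8).
Solve (1)·f(k+1) − (1)·f(k) = k**3 + 3*k**2/4 - k/4 - 5/8.
d = 4 from the (0,0,3) case.
A polynomial solution: f(k) = k*(2*k**3 - 2*k**2 - 2*k - 3)/8.
Certificate R = B(k−1)f/C = k*(2*k**3 - 2*k**2 - 2*k - 3)/(8*k**3 + 6*k**2 - 2*k - 5) gives s_k = k*(-2*k**3 + 2*k**2 + 2*k + 3).
Verify: -8*k**3 - 6*k**2 + 2*k + 5 matches t_k.
Σ_(k=0)^n t_k = s_(n+1) − s_(0) = (-2*n**4 - 6*n**3 - 4*n**2 + 5*n + 5) − (0), i.e. -2*n**4 - 6*n**3 - 4*n**2 + 5*n + 5.

S(n) = - 2 n^{4} - 6 n^{3} - 4 n^{2} + 5 n + 5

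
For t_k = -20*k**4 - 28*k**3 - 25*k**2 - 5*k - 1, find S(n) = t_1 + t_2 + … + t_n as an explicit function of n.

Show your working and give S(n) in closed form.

The ratio is (20*k**4 + 108*k**3 + 229*k**2 + 219*k + 79)/(20*k**4 + 28*k**3 + 25*k**2 + 5*k + 1).
Normal form (A,B,C) = (1, 1, k**4 + 7*k**3/5 + 5*k**2/4 + k/4 + 1/20).
Set up (1)·f(k+1) − (1)·f(k) − (k**4 + 7*k**3/5 + 5*k**2/4 + k/4 + 1/20) = 0.
deg f ≤ 5 (via 0,0,4).
Solving with deg f ≤ 5: f(k) = k*(4*k**4 - 3*k**3 + k**2 - 3*k + 2)/20.
R(k) = B(k−1)·f(k)/C(k) = k*(4*k**4 - 3*k**3 + k**2 - 3*k + 2)/(20*k**4 + 28*k**3 + 25*k**2 + 5*k + 1); s_k = R·t_k = k*(-4*k**4 + 3*k**3 - k**2 + 3*k - 2).
Verify: -20*k**4 - 28*k**3 - 25*k**2 - 5*k - 1 matches t_k.
Evaluate: s_(n+1) = -4*n**5 - 17*n**4 - 29*n**3 - 22*n**2 - 7*n - 1; subtract s_(1) = -1 ⇒ S(n) = n*(-4*n**4 - 17*n**3 - 29*n**2 - 22*n - 7).

S(n) = n*(-4*n**4 - 17*n**3 - 29*n**2 - 22*n - 7)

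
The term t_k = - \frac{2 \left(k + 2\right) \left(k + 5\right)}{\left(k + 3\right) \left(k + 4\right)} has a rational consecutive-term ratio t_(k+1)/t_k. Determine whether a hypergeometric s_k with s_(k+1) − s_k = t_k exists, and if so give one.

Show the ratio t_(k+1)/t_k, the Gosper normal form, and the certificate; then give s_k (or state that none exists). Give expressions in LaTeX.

Compute t_(k+1)/t_k: get (k + 3)**2*(k + 6)/((k + 2)*(k + 5)**2).
Gosper form: A/B · C(k+1)/C(k) with A=k + 3, B=k + 5, C=k**2 + 7*k + 10.
Need (k + 3)·f(k+1) − (k + 4)·f(k) = k**2 + 7*k + 10.
d = 2 from the (1,1,2) case.
Match coefficients ⇒ f(k) = k*(3*k + 7)/3.
So s_k = (B(k−1)f/C)·t_k = (k*(k + 4)*(3*k + 7)/(3*(k + 2)*(k + 5)))·t_k = 2*k*(-3*k - 7)/(3*(k + 3)).
Verify: 2*(-k**2 - 7*k - 10)/(k**2 + 7*k + 12) matches t_k.

s_k = \frac{2 k \left(- 3 k - 7\right)}{3 \left(k + 3\right)}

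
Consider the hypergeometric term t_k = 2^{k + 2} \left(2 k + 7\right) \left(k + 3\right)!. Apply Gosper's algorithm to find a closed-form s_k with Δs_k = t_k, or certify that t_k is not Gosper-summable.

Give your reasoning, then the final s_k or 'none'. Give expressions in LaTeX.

Ratio r(k) = 2*(k + 4)*(2*k + 9)/(2*k + 7).
Gosper form: A/B · C(k+1)/C(k) with A=2*k + 8, B=1, C=k + 7/2.
f must satisfy (2*k + 8)·f(k+1) − (1)·f(k) = k + 7/2.
Bound: deg f ≤ 0.
Match coefficients ⇒ f(k) = 1/2.
Certificate R = B(k−1)f/C = 1/(2*k + 7) gives s_k = 2**(k + 2)*factorial(k + 3).
Δs = 2**(k + 2)*(2*k + 7)*factorial(k + 3), as required.

s_k = 2^{k + 2} \left(k + 3\right)!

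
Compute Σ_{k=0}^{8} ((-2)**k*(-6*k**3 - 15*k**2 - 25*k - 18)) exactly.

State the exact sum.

Step 1: r(k) = 2*(-6*k**3 - 33*k**2 - 73*k - 64)/(6*k**3 + 15*k**2 + 25*k + 18).
A = -2, B = 1, C = k**3 + 5*k**2/2 + 25*k/6 + 3.
Solve (-2)·f(k+1) − (1)·f(k) = k**3 + 5*k**2/2 + 25*k/6 + 3.
Bound: deg f ≤ 3.
Match coefficients ⇒ f(k) = -(2*k**3 + k**2 + 3*k + 2)/6.
R(k) = B(k−1)·f(k)/C(k) = -(2*k**3 + k**2 + 3*k + 2)/(6*k**3 + 15*k**2 + 25*k + 18); s_k = R·t_k = (-2)**k*(2*k**3 + k**2 + 3*k + 2).
Δs = (-2)**k*(-6*k**3 - 15*k**2 - 25*k - 18), as required.
Sum = s_(9) − s_(0); s_(9) = -802816, s_(0) = 2 ⇒ -802818.

Σ = -802818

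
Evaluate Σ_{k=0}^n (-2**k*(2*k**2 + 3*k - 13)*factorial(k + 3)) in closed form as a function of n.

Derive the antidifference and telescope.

S(n) = -2*2**n*n*factorial(n + 4) + 4*2**n*factorial(n + 4) - 18

r(k) = 2*(2*k**3 + 15*k**2 + 20*k - 32)/(2*k**2 + 3*k - 13) after simplifying.
Gosper form: A/B · C(k+1)/C(k) with A=2*k + 8, B=1, C=k**2 + 3*k/2 - 13/2.
Set up (2*k + 8)·f(k+1) − (1)·f(k) − (k**2 + 3*k/2 - 13/2) = 0.
Degrees (1,0,2) ⇒ d ≤ 1.
Solving with deg f ≤ 1: f(k) = (k - 3)/2.
Get s_k = R·t_k = -2**k*(k - 3)*factorial(k + 3) with R(k) = B(k−1)f(k)/C(k) = (k - 3)/(2*k**2 + 3*k - 13).
Δs = -2**k*(2*k**2 + 3*k - 13)*factorial(k + 3), as required.
Σ_(k=0)^n t_k = s_(n+1) − s_(0) = (-2**(n + 1)*(n - 2)*factorial(n + 4)) − (18), i.e. -2*2**n*n*factorial(n + 4) + 4*2**n*factorial(n + 4) - 18.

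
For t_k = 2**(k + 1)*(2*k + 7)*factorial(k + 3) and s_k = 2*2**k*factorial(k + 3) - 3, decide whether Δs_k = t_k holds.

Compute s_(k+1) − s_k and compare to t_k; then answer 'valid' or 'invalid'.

s_(k+1) = 2*2**(k + 1)*factorial(k + 4) - 3
s_(k+1) − s_k = 2**(k + 1)*(2*k + 7)*factorial(k + 3)
(s_(k+1) − s_k) − t_k = 0

valid; difference matches t_k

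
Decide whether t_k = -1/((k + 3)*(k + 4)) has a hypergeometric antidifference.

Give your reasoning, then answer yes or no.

Yes. s_k = -k/(3*k + 9).

Ratio r(k) = (k + 3)/(k + 5).
Factor: A=k + 3; B=k + 5; C=1.
Key eq: (k + 3)·f(k+1) = (k + 4)·f(k) + (1).
d = 1 from the (1,1,0) case.
A polynomial solution: f(k) = k/3.
So s_k = (B(k−1)f/C)·t_k = (k*(k + 4)/3)·t_k = -k/(3*k + 9).
Verify: -1/(k**2 + 7*k + 12) matches t_k.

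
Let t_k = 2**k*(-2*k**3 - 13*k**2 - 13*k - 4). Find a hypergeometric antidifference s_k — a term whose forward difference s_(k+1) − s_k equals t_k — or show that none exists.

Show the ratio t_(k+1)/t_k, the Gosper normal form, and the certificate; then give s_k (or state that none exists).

s_k = 2**k*(-2*k**3 - k**2 + 3*k - 4)

The ratio is 2*(2*k**3 + 19*k**2 + 45*k + 32)/(2*k**3 + 13*k**2 + 13*k + 4).
A = 2, B = 1, C = k**3 + 13*k**2/2 + 13*k/2 + 2.
Set up (2)·f(k+1) − (1)·f(k) − (k**3 + 13*k**2/2 + 13*k/2 + 2) = 0.
deg f ≤ 3 (via 0,0,3).
Solve for f: f(k) = (2*k**3 + k**2 - 3*k + 4)/2 (degree 3 ≤ 3).
So s_k = (B(k−1)f/C)·t_k = ((2*k**3 + k**2 - 3*k + 4)/(2*k**3 + 13*k**2 + 13*k + 4))·t_k = 2**k*(-2*k**3 - k**2 + 3*k - 4).
Verify: 2**k*(-2*k**3 - 13*k**2 - 13*k - 4) matches t_k.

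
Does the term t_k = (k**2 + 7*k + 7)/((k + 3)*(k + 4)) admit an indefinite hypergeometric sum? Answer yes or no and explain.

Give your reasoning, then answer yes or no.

Yes. s_k = k*(3*k + 4)/(3*(k + 3)).

Step 1: r(k) = (k + 3)*(7*k + (k + 1)**2 + 14)/((k + 5)*(k**2 + 7*k + 7)).
Normal form (A,B,C) = (k + 3, k + 5, k**2 + 7*k + 7).
f must satisfy (k + 3)·f(k+1) − (k + 4)·f(k) = k**2 + 7*k + 7.
deg f ≤ 2 (via 1,1,2).
A polynomial solution: f(k) = k*(3*k + 4)/3.
So s_k = (B(k−1)f/C)·t_k = (k*(k + 4)*(3*k + 4)/(3*(k**2 + 7*k + 7)))·t_k = k*(3*k + 4)/(3*(k + 3)).
Verify: (k**2 + 7*k + 7)/(k**2 + 7*k + 12) matches t_k.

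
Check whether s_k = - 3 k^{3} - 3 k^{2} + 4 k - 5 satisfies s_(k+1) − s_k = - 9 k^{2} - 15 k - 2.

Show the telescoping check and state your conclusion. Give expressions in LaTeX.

s_(k+1) = -3*k**3 - 12*k**2 - 11*k - 7
s_(k+1) − s_k = -9*k**2 - 15*k - 2
(s_(k+1) − s_k) − t_k = 0

valid (s_(k+1) − s_k reduces to t_k)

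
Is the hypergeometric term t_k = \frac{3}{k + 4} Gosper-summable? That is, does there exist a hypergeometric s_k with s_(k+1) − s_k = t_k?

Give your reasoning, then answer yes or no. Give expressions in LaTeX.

No. Not Gosper-summable.

The ratio is (k + 4)/(k + 5).
Factor: A=k + 4; B=k + 5; C=1.
Key eq: (k + 4)·f(k+1) = (k + 4)·f(k) + (1).
deg f ≤ 0 (via 1,1,0).
Write f(k) = c0. Then LHS − RHS = -1, requiring -1 = 0: contradictory. No certificate.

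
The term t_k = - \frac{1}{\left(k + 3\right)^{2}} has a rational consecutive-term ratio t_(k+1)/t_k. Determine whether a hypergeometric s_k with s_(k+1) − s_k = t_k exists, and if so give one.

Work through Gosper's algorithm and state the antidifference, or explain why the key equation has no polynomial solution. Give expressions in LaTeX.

t_(k+1)/t_k = (k + 3)**2/(k + 4)**2.
Take A(k)=k**2 + 6*k + 9, B(k)=k**2 + 8*k + 16, C(k)=1.
Key eq: (k**2 + 6*k + 9)·f(k+1) = (k**2 + 6*k + 9)·f(k) + (1).
d = 0 from the (2,2,0) case.
Put f(k) = c0: A·f(k+1) − B(k−1)·f(k) − C = -1; need -1 = 0 — inconsistent ⇒ no f, not summable.

none — t_k is not Gosper-summable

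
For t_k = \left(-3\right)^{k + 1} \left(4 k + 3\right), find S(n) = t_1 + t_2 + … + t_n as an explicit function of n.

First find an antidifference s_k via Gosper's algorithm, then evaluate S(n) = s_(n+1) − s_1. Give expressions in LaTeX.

r(k) = 3*(-4*k - 7)/(4*k + 3) after simplifying.
Gosper form: A/B · C(k+1)/C(k) with A=-3, B=1, C=k + 3/4.
Need (-3)·f(k+1) − (1)·f(k) = k + 3/4.
Degrees (0,0,1) ⇒ d ≤ 1.
A polynomial solution: f(k) = -k/4.
Then R = B(k−1)f/C = -k/(4*k + 3), so s_k = R(k)·t_k = 3*(-3)**k*k.
Δs = (-3)**(k + 1)*(4*k + 3), as required.
s_(n+1) = (-3)**(n + 2)*(-n - 1) and s_(1) = -9, so S(n) = -9*(-3)**n*n - 9*(-3)**n + 9.

S(n) = - 9 \left(-3\right)^{n} n - 9 \left(-3\right)^{n} + 9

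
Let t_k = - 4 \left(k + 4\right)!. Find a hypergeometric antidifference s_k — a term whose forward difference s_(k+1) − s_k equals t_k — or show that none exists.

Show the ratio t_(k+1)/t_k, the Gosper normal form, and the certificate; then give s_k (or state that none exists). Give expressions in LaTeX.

The ratio is k + 5.
So A=k + 5 and B=1, with C=1.
Set up (k + 5)·f(k+1) − (1)·f(k) − (1) = 0.
Bound: deg f ≤ -1.
deg f ≤ -1 is impossible — no certificate.

none — t_k is not Gosper-summable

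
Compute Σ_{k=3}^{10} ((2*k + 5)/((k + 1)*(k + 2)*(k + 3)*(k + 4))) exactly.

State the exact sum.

Σ = 1/28

r(k) = (k + 1)*(2*k + 7)/((k + 5)*(2*k + 5)) after simplifying.
So A=k + 1 and B=k + 5, with C=k + 5/2.
Need (k + 1)·f(k+1) − (k + 4)·f(k) = k + 5/2.
Degrees (1,1,1) ⇒ d ≤ 3.
A polynomial solution: f(k) = k*(k + 2)*(k + 4)/6.
Then R = B(k−1)f/C = k*(k + 2)*(k + 4)**2/(3*(2*k + 5)), so s_k = R(k)·t_k = k*(k + 4)/(3*(k**2 + 4*k + 3)).
Check: Δs_k = (2*k + 5)/(k**4 + 10*k**3 + 35*k**2 + 50*k + 24). ✓
Sum = s_(11) − s_(3); s_(11) = 55/168, s_(3) = 7/24 ⇒ 1/28.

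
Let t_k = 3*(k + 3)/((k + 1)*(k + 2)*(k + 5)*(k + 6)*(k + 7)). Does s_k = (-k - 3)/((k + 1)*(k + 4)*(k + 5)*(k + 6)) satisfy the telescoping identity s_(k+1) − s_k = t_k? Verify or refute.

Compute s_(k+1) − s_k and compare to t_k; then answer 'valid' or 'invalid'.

Invalid: residual 2*(-2*k - 5)/(k**6 + 25*k**5 + 247*k**4 + 1219*k**3 + 3112*k**2 + 3796*k + 1680) ≠ 0.

s_(k+1) = (-k - 4)/((k + 2)*(k + 5)*(k + 6)*(k + 7))
s_(k+1) − s_k = (-(k + 1)*(k + 4)**2 + (k + 2)*(k + 3)*(k + 7))/((k + 1)*(k + 2)*(k + 4)*(k + 5)*(k + 6)*(k + 7))
(s_(k+1) − s_k) − t_k = 2*(-2*k - 5)/(k**6 + 25*k**5 + 247*k**4 + 1219*k**3 + 3112*k**2 + 3796*k + 1680)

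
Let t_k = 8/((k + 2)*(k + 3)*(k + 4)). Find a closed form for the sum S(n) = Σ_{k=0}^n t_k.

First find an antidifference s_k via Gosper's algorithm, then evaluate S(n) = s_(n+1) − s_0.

S(n) = 2*(n**2 + 7*n + 6)/(3*(n**2 + 7*n + 12))

Compute t_(k+1)/t_k: get (k + 2)/(k + 5).
Factor: A=k + 2; B=k + 5; C=1.
Need (k + 2)·f(k+1) − (k + 4)·f(k) = 1.
d = 2 from the (1,1,0) case.
Coefficient equations give f(k) = k*(k + 5)/12.
Then R = B(k−1)f/C = k*(k + 4)*(k + 5)/12, so s_k = R(k)·t_k = 2*k*(k + 5)/(3*(k + 2)*(k + 3)).
s_(k+1) − s_k = 8/(k**3 + 9*k**2 + 26*k + 24) = t_k.
Evaluate: s_(n+1) = 2*(n**2 + 7*n + 6)/(3*(n**2 + 7*n + 12)); subtract s_(0) = 0 ⇒ S(n) = 2*(n**2 + 7*n + 6)/(3*(n**2 + 7*n + 12)).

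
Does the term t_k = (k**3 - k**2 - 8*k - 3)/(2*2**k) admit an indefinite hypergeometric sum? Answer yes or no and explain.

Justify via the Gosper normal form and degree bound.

Step 1: r(k) = (k**3 + 2*k**2 - 7*k - 11)/(2*(k**3 - k**2 - 8*k - 3)).
Gosper form: A/B · C(k+1)/C(k) with A=1/2, B=1, C=k**3 - k**2 - 8*k - 3.
Solve (1/2)·f(k+1) − (1)·f(k) = k**3 - k**2 - 8*k - 3.
Bound: deg f ≤ 3.
Solving with deg f ≤ 3: f(k) = -2*(k**3 + 2*k**2 - k - 1).
Get s_k = R·t_k = (-k**3 - 2*k**2 + k + 1)/2**k with R(k) = B(k−1)f(k)/C(k) = -2*(k**3 + 2*k**2 - k - 1)/(k**3 - k**2 - 8*k - 3).
Check: Δs_k = (k**3 - k**2 - 8*k - 3)/(2*2**k). ✓

Yes. s_k = (-k**3 - 2*k**2 + k + 1)/2**k.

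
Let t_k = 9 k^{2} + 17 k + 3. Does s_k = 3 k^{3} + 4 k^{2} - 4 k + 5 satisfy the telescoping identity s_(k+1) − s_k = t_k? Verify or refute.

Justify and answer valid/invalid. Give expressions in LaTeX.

Valid: the claim telescopes to t_k.

s_(k+1) = 3*k**3 + 13*k**2 + 13*k + 8
s_(k+1) − s_k = 9*k**2 + 17*k + 3
(s_(k+1) − s_k) − t_k = 0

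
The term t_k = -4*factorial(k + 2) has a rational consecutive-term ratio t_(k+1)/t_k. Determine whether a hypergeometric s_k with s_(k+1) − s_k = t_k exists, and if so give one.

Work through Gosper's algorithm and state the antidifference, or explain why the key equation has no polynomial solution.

The ratio is k + 3.
Normal form (A,B,C) = (k + 3, 1, 1).
Need (k + 3)·f(k+1) − (1)·f(k) = 1.
Bound: deg f ≤ -1.
deg f ≤ -1 is impossible — no certificate.

none (Gosper's algorithm certifies no s_k)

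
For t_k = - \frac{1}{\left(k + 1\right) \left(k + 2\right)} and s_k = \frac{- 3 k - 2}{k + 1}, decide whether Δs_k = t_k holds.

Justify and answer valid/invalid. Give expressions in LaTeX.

s_(k+1) = (-3*k - 5)/(k + 2)
s_(k+1) − s_k = -1/(k**2 + 3*k + 2)
(s_(k+1) − s_k) − t_k = 0

valid; difference matches t_k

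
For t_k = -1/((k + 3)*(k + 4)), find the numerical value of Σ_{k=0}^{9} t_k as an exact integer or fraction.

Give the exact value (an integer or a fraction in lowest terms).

Σ = -10/39

r(k) = (k + 3)/(k + 5) after simplifying.
Take A(k)=k + 3, B(k)=k + 5, C(k)=1.
Key eq: (k + 3)·f(k+1) = (k + 4)·f(k) + (1).
d = 1 from the (1,1,0) case.
Match coefficients ⇒ f(k) = k/3.
R(k) = B(k−1)·f(k)/C(k) = k*(k + 4)/3; s_k = R·t_k = -k/(3*k + 9).
s_(k+1) − s_k = -1/(k**2 + 7*k + 12) = t_k.
Sum = s_(10) − s_(0); s_(10) = -10/39, s_(0) = 0 ⇒ -10/39.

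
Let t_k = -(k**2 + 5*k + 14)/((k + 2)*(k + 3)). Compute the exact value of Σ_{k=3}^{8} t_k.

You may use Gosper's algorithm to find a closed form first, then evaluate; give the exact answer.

Σ = -378/55

The ratio is (k + 2)*(5*k + (k + 1)**2 + 19)/((k + 4)*(k**2 + 5*k + 14)).
Gosper form: A/B · C(k+1)/C(k) with A=k + 2, B=k + 4, C=k**2 + 5*k + 14.
Key eq: (k + 2)·f(k+1) = (k + 3)·f(k) + (k**2 + 5*k + 14).
deg f ≤ 2 (via 1,1,2).
Match coefficients ⇒ f(k) = k*(k + 6).
Get s_k = R·t_k = k*(-k - 6)/(k + 2) with R(k) = B(k−1)f(k)/C(k) = k*(k + 3)*(k + 6)/(k**2 + 5*k + 14).
Δs = (-k**2 - 5*k - 14)/(k**2 + 5*k + 6), as required.
Σ_(k=3)^(8) t_k = s_(9) − s_(3) = -135/11 − (-27/5) = -378/55.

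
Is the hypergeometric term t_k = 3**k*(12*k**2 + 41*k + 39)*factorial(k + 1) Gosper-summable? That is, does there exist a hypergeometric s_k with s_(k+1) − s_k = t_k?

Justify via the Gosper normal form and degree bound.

The ratio is 3*(12*k**3 + 89*k**2 + 222*k + 184)/(12*k**2 + 41*k + 39).
A = 3*k + 6, B = 1, C = k**2 + 41*k/12 + 13/4.
Solve (3*k + 6)·f(k+1) − (1)·f(k) = k**2 + 41*k/12 + 13/4.
deg f ≤ 1 (via 1,0,2).
Match coefficients ⇒ f(k) = (4*k + 3)/12.
Get s_k = R·t_k = 3**k*(4*k + 3)*factorial(k + 1) with R(k) = B(k−1)f(k)/C(k) = (4*k + 3)/(12*k**2 + 41*k + 39).
Verify: 3**k*(12*k**2 + 41*k + 39)*factorial(k + 1) matches t_k.

Yes. s_k = 3**k*(4*k + 3)*factorial(k + 1).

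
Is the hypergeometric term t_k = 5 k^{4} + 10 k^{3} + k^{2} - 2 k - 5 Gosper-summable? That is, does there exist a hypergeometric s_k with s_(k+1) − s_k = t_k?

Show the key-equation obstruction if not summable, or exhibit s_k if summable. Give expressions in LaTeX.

Yes. s_k = k \left(k^{4} - 3 k^{2} + k - 4\right).

The ratio is (5*k**4 + 30*k**3 + 61*k**2 + 50*k + 9)/(5*k**4 + 10*k**3 + k**2 - 2*k - 5).
So A=1 and B=1, with C=k**4 + 2*k**3 + k**2/5 - 2*k/5 - 1.
Need (1)·f(k+1) − (1)·f(k) = k**4 + 2*k**3 + k**2/5 - 2*k/5 - 1.
From deg A=0, deg B=0, deg C=4: d=5.
Match coefficients ⇒ f(k) = k*(k**4 - 3*k**2 + k - 4)/5.
R(k) = B(k−1)·f(k)/C(k) = k*(k**4 - 3*k**2 + k - 4)/(5*k**4 + 10*k**3 + k**2 - 2*k - 5); s_k = R·t_k = k*(k**4 - 3*k**2 + k - 4).
s_(k+1) − s_k = 5*k**4 + 10*k**3 + k**2 - 2*k - 5 = t_k.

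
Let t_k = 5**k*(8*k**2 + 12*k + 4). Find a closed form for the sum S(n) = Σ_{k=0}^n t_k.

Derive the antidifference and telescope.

Step 1: r(k) = 5*(2*k**2 + 7*k + 6)/(2*k**2 + 3*k + 1).
A = 5, B = 1, C = k**2 + 3*k/2 + 1/2.
Solve (5)·f(k+1) − (1)·f(k) = k**2 + 3*k/2 + 1/2.
deg f ≤ 2 (via 0,0,2).
Coefficient equations give f(k) = (2*k**2 - 2*k + 1)/8.
Get s_k = R·t_k = 5**k*(2*k**2 - 2*k + 1) with R(k) = B(k−1)f(k)/C(k) = (2*k**2 - 2*k + 1)/(4*(k + 1)*(2*k + 1)).
Check: Δs_k = 5**k*(8*k**2 + 12*k + 4). ✓
Σ_(k=0)^n t_k = s_(n+1) − s_(0) = (5**(n + 1)*(2*n**2 + 2*n + 1)) − (1), i.e. 10*5**n*n**2 + 10*5**n*n + 5*5**n - 1.

S(n) = 10*5**n*n**2 + 10*5**n*n + 5*5**n - 1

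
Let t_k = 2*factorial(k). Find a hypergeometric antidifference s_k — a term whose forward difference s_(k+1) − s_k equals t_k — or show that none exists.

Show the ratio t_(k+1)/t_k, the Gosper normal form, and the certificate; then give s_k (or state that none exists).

r(k) = k + 1 after simplifying.
Gosper form: A/B · C(k+1)/C(k) with A=k + 1, B=1, C=1.
Solve (k + 1)·f(k+1) − (1)·f(k) = 1.
Bound: deg f ≤ -1.
d = -1 < 0 ⇒ no nonzero polynomial f; not summable.

no hypergeometric antidifference exists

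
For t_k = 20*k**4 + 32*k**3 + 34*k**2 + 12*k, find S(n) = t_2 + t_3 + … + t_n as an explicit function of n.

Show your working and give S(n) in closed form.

S(n) = 4*n**5 + 18*n**4 + 34*n**3 + 31*n**2 + 11*n - 98

The ratio is (10*k**4 + 56*k**3 + 125*k**2 + 128*k + 49)/(k*(10*k**3 + 16*k**2 + 17*k + 6)).
Factor: A=1; B=1; C=k**4 + 8*k**3/5 + 17*k**2/10 + 3*k/5.
Set up (1)·f(k+1) − (1)·f(k) − (k**4 + 8*k**3/5 + 17*k**2/10 + 3*k/5) = 0.
From deg A=0, deg B=0, deg C=4: d=5.
A polynomial solution: f(k) = k*(k - 1)*(4*k**3 + 2*k**2 + 4*k + 1)/20.
R(k) = B(k−1)·f(k)/C(k) = (k - 1)*(4*k**3 + 2*k**2 + 4*k + 1)/(2*(10*k**3 + 16*k**2 + 17*k + 6)); s_k = R·t_k = k*(4*k**4 - 2*k**3 + 2*k**2 - 3*k - 1).
Check: Δs_k = 2*k*(10*k**3 + 16*k**2 + 17*k + 6). ✓
Evaluate: s_(n+1) = n*(4*n**4 + 18*n**3 + 34*n**2 + 31*n + 11); subtract s_(2) = 98 ⇒ S(n) = 4*n**5 + 18*n**4 + 34*n**3 + 31*n**2 + 11*n - 98.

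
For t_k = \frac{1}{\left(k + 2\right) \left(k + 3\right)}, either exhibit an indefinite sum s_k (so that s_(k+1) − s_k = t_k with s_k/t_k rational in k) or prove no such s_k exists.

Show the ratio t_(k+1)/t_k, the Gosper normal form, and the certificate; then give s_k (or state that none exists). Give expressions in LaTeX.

s_k = \frac{k}{2 \left(k + 2\right)}

The ratio is (k + 2)/(k + 4).
Take A(k)=k + 2, B(k)=k + 4, C(k)=1.
f must satisfy (k + 2)·f(k+1) − (k + 3)·f(k) = 1.
From deg A=1, deg B=1, deg C=0: d=1.
Solve for f: f(k) = k/2 (degree 1 ≤ 1).
Then R = B(k−1)f/C = k*(k + 3)/2, so s_k = R(k)·t_k = k/(2*(k + 2)).
Δs = 1/(k**2 + 5*k + 6), as required.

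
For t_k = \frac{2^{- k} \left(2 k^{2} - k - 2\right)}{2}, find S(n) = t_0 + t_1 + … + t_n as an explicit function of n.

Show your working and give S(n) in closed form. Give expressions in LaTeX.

t_(k+1)/t_k = (k - 2*(k + 1)**2 + 3)/(2*(-2*k**2 + k + 2)).
A = 1/2, B = 1, C = k**2 - k/2 - 1.
Key eq: (1/2)·f(k+1) = (1)·f(k) + (k**2 - k/2 - 1).
Degrees (0,0,2) ⇒ d ≤ 2.
Solving with deg f ≤ 2: f(k) = -2*k**2 - 3*k - 3.
Get s_k = R·t_k = (-2*k**2 - 3*k - 3)/2**k with R(k) = B(k−1)f(k)/C(k) = -2*(2*k**2 + 3*k + 3)/(2*k**2 - k - 2).
Verify: (2*k**2 - k - 2)/(2*2**k) matches t_k.
Evaluate: s_(n+1) = 2**(-n - 1)*(-2*n**2 - 7*n - 8); subtract s_(0) = -3 ⇒ S(n) = (6*2**n - 2*n**2 - 7*n - 8)/(2*2**n).

S(n) = \frac{2^{- n} \left(6 \cdot 2^{n} - 2 n^{2} - 7 n - 8\right)}{2}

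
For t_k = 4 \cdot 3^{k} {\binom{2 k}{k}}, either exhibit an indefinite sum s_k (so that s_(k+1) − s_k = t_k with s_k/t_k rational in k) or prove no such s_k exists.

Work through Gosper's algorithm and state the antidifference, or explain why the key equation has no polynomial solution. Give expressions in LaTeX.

Step 1: r(k) = 6*(2*k + 1)/(k + 1).
Normal form (A,B,C) = (12*k + 6, k + 1, 1).
Solve (12*k + 6)·f(k+1) − (k)·f(k) = 1.
d = -1 from the (1,1,0) case.
d = -1 < 0 ⇒ no nonzero polynomial f; not summable.

no hypergeometric antidifference exists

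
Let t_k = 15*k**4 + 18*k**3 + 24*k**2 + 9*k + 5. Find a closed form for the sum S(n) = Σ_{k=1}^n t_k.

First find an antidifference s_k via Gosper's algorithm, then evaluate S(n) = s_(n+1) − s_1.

r(k) = (15*k**4 + 78*k**3 + 168*k**2 + 171*k + 71)/(15*k**4 + 18*k**3 + 24*k**2 + 9*k + 5) after simplifying.
A = 1, B = 1, C = k**4 + 6*k**3/5 + 8*k**2/5 + 3*k/5 + 1/3.
Key eq: (1)·f(k+1) = (1)·f(k) + (k**4 + 6*k**3/5 + 8*k**2/5 + 3*k/5 + 1/3).
From deg A=0, deg B=0, deg C=4: d=5.
Solve for f: f(k) = k*(3*k**4 - 3*k**3 + 4*k**2 - 3*k + 4)/15 (degree 5 ≤ 5).
Certificate R = B(k−1)f/C = k*(3*k**4 - 3*k**3 + 4*k**2 - 3*k + 4)/(15*k**4 + 18*k**3 + 24*k**2 + 9*k + 5) gives s_k = k*(3*k**4 - 3*k**3 + 4*k**2 - 3*k + 4).
Check: Δs_k = 15*k**4 + 18*k**3 + 24*k**2 + 9*k + 5. ✓
s_(n+1) = 3*n**5 + 12*n**4 + 22*n**3 + 21*n**2 + 13*n + 5 and s_(1) = 5, so S(n) = n*(3*n**4 + 12*n**3 + 22*n**2 + 21*n + 13).

S(n) = n*(3*n**4 + 12*n**3 + 22*n**2 + 21*n + 13)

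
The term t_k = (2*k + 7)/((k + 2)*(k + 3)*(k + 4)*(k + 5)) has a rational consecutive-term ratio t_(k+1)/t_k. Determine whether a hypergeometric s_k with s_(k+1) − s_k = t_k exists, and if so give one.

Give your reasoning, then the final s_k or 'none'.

s_k = k*(k + 6)/(8*(k**2 + 6*k + 8))

t_(k+1)/t_k = (k + 2)*(2*k + 9)/((k + 6)*(2*k + 7)).
Take A(k)=k + 2, B(k)=k + 6, C(k)=k + 7/2.
f must satisfy (k + 2)·f(k+1) − (k + 5)·f(k) = k + 7/2.
Degrees (1,1,1) ⇒ d ≤ 3.
Coefficient equations give f(k) = k*(k + 3)*(k + 6)/16.
R(k) = B(k−1)·f(k)/C(k) = k*(k + 3)*(k + 5)*(k + 6)/(8*(2*k + 7)); s_k = R·t_k = k*(k + 6)/(8*(k**2 + 6*k + 8)).
Check: Δs_k = (2*k + 7)/(k**4 + 14*k**3 + 71*k**2 + 154*k + 120). ✓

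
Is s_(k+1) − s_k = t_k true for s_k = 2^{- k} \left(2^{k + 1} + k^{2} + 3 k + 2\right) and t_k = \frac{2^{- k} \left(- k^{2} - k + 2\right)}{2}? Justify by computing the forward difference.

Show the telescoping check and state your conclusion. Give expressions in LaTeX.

valid (s_(k+1) − s_k reduces to t_k)

s_(k+1) = (4*2**k + k**2 + 5*k + 6)/(2*2**k)
s_(k+1) − s_k = (-k**2 - k + 2)/(2*2**k)
(s_(k+1) − s_k) − t_k = 0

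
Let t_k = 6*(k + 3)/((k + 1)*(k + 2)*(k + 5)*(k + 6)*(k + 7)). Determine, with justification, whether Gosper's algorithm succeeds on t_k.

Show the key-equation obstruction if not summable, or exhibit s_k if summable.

Yes. s_k = k*(k**2 + 12*k + 41)/(15*(k**3 + 12*k**2 + 41*k + 30)).

r(k) = (k + 1)*(k + 4)*(k + 5)/((k + 3)**2*(k + 8)) after simplifying.
A = k + 1, B = k + 8, C = k**3 + 10*k**2 + 33*k + 36.
Set up (k + 1)·f(k+1) − (k + 7)·f(k) − (k**3 + 10*k**2 + 33*k + 36) = 0.
d = 6 from the (1,1,3) case.
Match coefficients ⇒ f(k) = k*(k + 2)*(k + 3)*(k + 4)*(k**2 + 12*k + 41)/90.
So s_k = (B(k−1)f/C)·t_k = (k*(k + 2)*(k + 7)*(k**2 + 12*k + 41)/(90*(k + 3)))·t_k = k*(k**2 + 12*k + 41)/(15*(k**3 + 12*k**2 + 41*k + 30)).
Check: Δs_k = 6*(k + 3)/(k**5 + 21*k**4 + 163*k**3 + 567*k**2 + 844*k + 420). ✓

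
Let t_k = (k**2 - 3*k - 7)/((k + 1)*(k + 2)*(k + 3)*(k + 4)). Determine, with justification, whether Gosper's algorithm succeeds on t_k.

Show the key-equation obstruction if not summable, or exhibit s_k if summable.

Yes. s_k = k*(-k**2 - 9*k - 11)/(3*(k + 1)*(k + 2)*(k + 3)).

Ratio r(k) = (k**3 - 10*k - 9)/(k**3 + 2*k**2 - 22*k - 35).
Take A(k)=k + 1, B(k)=k + 5, C(k)=k**2 - 3*k - 7.
Key eq: (k + 1)·f(k+1) = (k + 4)·f(k) + (k**2 - 3*k - 7).
Degrees (1,1,2) ⇒ d ≤ 3.
Match coefficients ⇒ f(k) = -k*(k**2 + 9*k + 11)/3.
R(k) = B(k−1)·f(k)/C(k) = -k*(k + 4)*(k**2 + 9*k + 11)/(3*(k**2 - 3*k - 7)); s_k = R·t_k = k*(-k**2 - 9*k - 11)/(3*(k + 1)*(k + 2)*(k + 3)).
Verify: (k**2 - 3*k - 7)/(k**4 + 10*k**3 + 35*k**2 + 50*k + 24) matches t_k.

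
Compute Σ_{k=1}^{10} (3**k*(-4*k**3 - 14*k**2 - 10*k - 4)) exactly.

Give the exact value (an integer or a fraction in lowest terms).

Σ = -432415824

r(k) = 3*(2*k**3 + 13*k**2 + 25*k + 16)/(2*k**3 + 7*k**2 + 5*k + 2) after simplifying.
Gosper form: A/B · C(k+1)/C(k) with A=3, B=1, C=k**3 + 7*k**2/2 + 5*k/2 + 1.
f must satisfy (3)·f(k+1) − (1)·f(k) = k**3 + 7*k**2/2 + 5*k/2 + 1.
From deg A=0, deg B=0, deg C=3: d=3.
Match coefficients ⇒ f(k) = (2*k**3 - 2*k**2 + 2*k - 1)/4.
So s_k = (B(k−1)f/C)·t_k = ((2*k**3 - 2*k**2 + 2*k - 1)/(2*(2*k**3 + 7*k**2 + 5*k + 2)))·t_k = 3**k*(-2*k**3 + 2*k**2 - 2*k + 1).
Δs = 3**k*(-4*k**3 - 14*k**2 - 10*k - 4), as required.
Evaluate s at k=11 and k=1: -432415827 and -3; difference -432415824.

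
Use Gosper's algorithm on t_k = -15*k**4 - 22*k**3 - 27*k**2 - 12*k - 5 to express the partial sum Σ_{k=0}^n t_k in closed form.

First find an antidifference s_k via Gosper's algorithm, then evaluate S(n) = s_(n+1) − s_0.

Compute t_(k+1)/t_k: get (15*k**4 + 82*k**3 + 183*k**2 + 192*k + 81)/(15*k**4 + 22*k**3 + 27*k**2 + 12*k + 5).
A = 1, B = 1, C = k**4 + 22*k**3/15 + 9*k**2/5 + 4*k/5 + 1/3.
Need (1)·f(k+1) − (1)·f(k) = k**4 + 22*k**3/15 + 9*k**2/5 + 4*k/5 + 1/3.
deg f ≤ 5 (via 0,0,4).
Match coefficients ⇒ f(k) = k*(3*k**4 - 2*k**3 + 3*k**2 - 2*k + 3)/15.
R(k) = B(k−1)·f(k)/C(k) = k*(3*k**4 - 2*k**3 + 3*k**2 - 2*k + 3)/((k**2 + k + 1)*(15*k**2 + 7*k + 5)); s_k = R·t_k = k*(-3*k**4 + 2*k**3 - 3*k**2 + 2*k - 3).
Δs = -15*k**4 - 22*k**3 - 27*k**2 - 12*k - 5, as required.
s_(n+1) = -3*n**5 - 13*n**4 - 25*n**3 - 25*n**2 - 15*n - 5 and s_(0) = 0, so S(n) = -3*n**5 - 13*n**4 - 25*n**3 - 25*n**2 - 15*n - 5.

S(n) = -3*n**5 - 13*n**4 - 25*n**3 - 25*n**2 - 15*n - 5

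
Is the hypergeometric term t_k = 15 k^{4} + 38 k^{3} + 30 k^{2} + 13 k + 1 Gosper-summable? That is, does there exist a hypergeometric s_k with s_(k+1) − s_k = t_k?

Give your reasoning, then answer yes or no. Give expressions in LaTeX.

Yes. s_k = k \left(3 k^{4} + 2 k^{3} - 4 k^{2} + k - 1\right).

Compute t_(k+1)/t_k: get (15*k**4 + 98*k**3 + 234*k**2 + 247*k + 97)/(15*k**4 + 38*k**3 + 30*k**2 + 13*k + 1).
Take A(k)=1, B(k)=1, C(k)=k**4 + 38*k**3/15 + 2*k**2 + 13*k/15 + 1/15.
Key eq: (1)·f(k+1) = (1)·f(k) + (k**4 + 38*k**3/15 + 2*k**2 + 13*k/15 + 1/15).
deg f ≤ 5 (via 0,0,4).
Solve for f: f(k) = k*(3*k**4 + 2*k**3 - 4*k**2 + k - 1)/15 (degree 5 ≤ 5).
R(k) = B(k−1)·f(k)/C(k) = k*(3*k**4 + 2*k**3 - 4*k**2 + k - 1)/(15*k**4 + 38*k**3 + 30*k**2 + 13*k + 1); s_k = R·t_k = k*(3*k**4 + 2*k**3 - 4*k**2 + k - 1).
Verify: 15*k**4 + 38*k**3 + 30*k**2 + 13*k + 1 matches t_k.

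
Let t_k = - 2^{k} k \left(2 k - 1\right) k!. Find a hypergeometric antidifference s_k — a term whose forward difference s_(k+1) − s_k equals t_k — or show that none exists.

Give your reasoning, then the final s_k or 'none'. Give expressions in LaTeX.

s_k = - 2^{k} \left(k - 2\right) k!

r(k) = (k + 1)**2*(4*k + 2)/(k*(2*k - 1)) after simplifying.
Take A(k)=2*k + 2, B(k)=1, C(k)=k**2 - k/2.
Solve (2*k + 2)·f(k+1) − (1)·f(k) = k**2 - k/2.
deg f ≤ 1 (via 1,0,2).
Coefficient equations give f(k) = (k - 2)/2.
R(k) = B(k−1)·f(k)/C(k) = (k - 2)/(k*(2*k - 1)); s_k = R·t_k = -2**k*(k - 2)*factorial(k).
Verify: -2**k*k*(2*k - 1)*factorial(k) matches t_k.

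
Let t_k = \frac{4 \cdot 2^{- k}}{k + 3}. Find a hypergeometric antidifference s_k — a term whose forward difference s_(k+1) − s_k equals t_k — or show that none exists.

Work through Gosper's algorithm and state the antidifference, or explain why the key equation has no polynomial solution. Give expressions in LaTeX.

not Gosper-summable; s_k does not exist

Ratio r(k) = (k + 3)/(2*(k + 4)).
Factor: A=k/2 + 3/2; B=k + 4; C=1.
Solve (k/2 + 3/2)·f(k+1) − (k + 3)·f(k) = 1.
From deg A=1, deg B=1, deg C=0: d=-1.
d = -1 < 0 ⇒ no nonzero polynomial f; not summable.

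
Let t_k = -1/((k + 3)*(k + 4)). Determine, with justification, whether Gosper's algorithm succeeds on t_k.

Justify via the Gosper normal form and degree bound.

Yes. s_k = -k/(3*k + 9).

Compute t_(k+1)/t_k: get (k + 3)/(k + 5).
So A=k + 3 and B=k + 5, with C=1.
Set up (k + 3)·f(k+1) − (k + 4)·f(k) − (1) = 0.
Bound: deg f ≤ 1.
A polynomial solution: f(k) = k/3.
R(k) = B(k−1)·f(k)/C(k) = k*(k + 4)/3; s_k = R·t_k = -k/(3*k + 9).
Verify: -1/(k**2 + 7*k + 12) matches t_k.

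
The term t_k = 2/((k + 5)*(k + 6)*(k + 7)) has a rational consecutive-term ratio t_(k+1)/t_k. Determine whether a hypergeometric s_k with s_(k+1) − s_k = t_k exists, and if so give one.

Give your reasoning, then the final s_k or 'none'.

t_(k+1)/t_k = (k + 5)/(k + 8).
Normal form (A,B,C) = (k + 5, k + 8, 1).
f must satisfy (k + 5)·f(k+1) − (k + 7)·f(k) = 1.
deg f ≤ 2 (via 1,1,0).
Solve for f: f(k) = k*(k + 11)/60 (degree 2 ≤ 2).
So s_k = (B(k−1)f/C)·t_k = (k*(k + 7)*(k + 11)/60)·t_k = k*(k + 11)/(30*(k + 5)*(k + 6)).
s_(k+1) − s_k = 2/(k**3 + 18*k**2 + 107*k + 210) = t_k.

s_k = k*(k + 11)/(30*(k + 5)*(k + 6))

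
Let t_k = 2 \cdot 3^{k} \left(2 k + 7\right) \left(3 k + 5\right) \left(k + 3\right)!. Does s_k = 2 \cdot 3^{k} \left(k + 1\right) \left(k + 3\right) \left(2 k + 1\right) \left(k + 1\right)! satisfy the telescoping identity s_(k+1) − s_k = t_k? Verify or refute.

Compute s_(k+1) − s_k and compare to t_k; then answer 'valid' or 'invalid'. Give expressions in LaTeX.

Invalid: residual - 2 \cdot 3^{k} \left(6 k^{3} + 43 k^{2} + 95 k + 69\right) \left(k + 1\right)! ≠ 0.

s_(k+1) = 6*3**k*(k + 2)*(k + 4)*(2*k + 3)*factorial(k + 2)
s_(k+1) − s_k = 2*3**k*(6*k**4 + 55*k**3 + 183*k**2 + 266*k + 141)*factorial(k + 1)
(s_(k+1) − s_k) − t_k = -2*3**k*(6*k**3 + 43*k**2 + 95*k + 69)*factorial(k + 1)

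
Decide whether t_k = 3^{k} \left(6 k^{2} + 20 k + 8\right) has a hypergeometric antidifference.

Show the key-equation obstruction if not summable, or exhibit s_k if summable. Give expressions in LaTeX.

r(k) = 3*(3*k**2 + 16*k + 17)/(3*k**2 + 10*k + 4) after simplifying.
A = 3, B = 1, C = k**2 + 10*k/3 + 4/3.
f must satisfy (3)·f(k+1) − (1)·f(k) = k**2 + 10*k/3 + 4/3.
Degrees (0,0,2) ⇒ d ≤ 2.
Solve for f: f(k) = (k + 1)*(3*k - 2)/6 (degree 2 ≤ 2).
So s_k = (B(k−1)f/C)·t_k = ((k + 1)*(3*k - 2)/(2*(3*k**2 + 10*k + 4)))·t_k = 3**k*(3*k**2 + k - 2).
Δs = 3**k*(6*k**2 + 20*k + 8), as required.

Yes. s_k = 3^{k} \left(3 k^{2} + k - 2\right).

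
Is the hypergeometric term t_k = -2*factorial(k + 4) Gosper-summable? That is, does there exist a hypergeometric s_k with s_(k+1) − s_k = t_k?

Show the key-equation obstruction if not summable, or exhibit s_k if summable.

Ratio r(k) = k + 5.
Take A(k)=k + 5, B(k)=1, C(k)=1.
Key eq: (k + 5)·f(k+1) = (1)·f(k) + (1).
d = -1 from the (1,0,0) case.
d = -1 < 0 ⇒ no nonzero polynomial f; not summable.

No — negative degree bound, so no certificate f.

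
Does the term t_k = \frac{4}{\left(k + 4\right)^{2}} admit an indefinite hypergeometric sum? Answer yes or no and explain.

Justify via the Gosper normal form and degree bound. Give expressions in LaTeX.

Compute t_(k+1)/t_k: get (k + 4)**2/(k + 5)**2.
A = k**2 + 8*k + 16, B = k**2 + 10*k + 25, C = 1.
Key eq: (k**2 + 8*k + 16)·f(k+1) = (k**2 + 8*k + 16)·f(k) + (1).
deg f ≤ 0 (via 2,2,0).
Write f(k) = c0. Then LHS − RHS = -1, requiring -1 = 0: contradictory. No certificate.

No; the coefficient equations for f are inconsistent.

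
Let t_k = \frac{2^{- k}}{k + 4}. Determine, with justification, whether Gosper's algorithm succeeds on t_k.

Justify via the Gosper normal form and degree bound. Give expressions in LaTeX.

No — key equation has no polynomial f.

The ratio is (k + 4)/(2*(k + 5)).
So A=k/2 + 2 and B=k + 5, with C=1.
f must satisfy (k/2 + 2)·f(k+1) − (k + 4)·f(k) = 1.
deg f ≤ -1 (via 1,1,0).
deg f ≤ -1 is impossible — no certificate.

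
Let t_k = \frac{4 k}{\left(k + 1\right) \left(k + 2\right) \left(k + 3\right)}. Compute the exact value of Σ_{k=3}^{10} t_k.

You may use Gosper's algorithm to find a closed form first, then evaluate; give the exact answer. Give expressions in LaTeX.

Σ = 79/195

Step 1: r(k) = (k + 1)**2/(k*(k + 4)).
So A=k + 1 and B=k + 4, with C=k.
f must satisfy (k + 1)·f(k+1) − (k + 3)·f(k) = k.
Bound: deg f ≤ 2.
Solve for f: f(k) = k*(k - 1)/4 (degree 2 ≤ 2).
Then R = B(k−1)f/C = (k - 1)*(k + 3)/4, so s_k = R(k)·t_k = k*(k - 1)/((k + 1)*(k + 2)).
Δs = 4*k/(k**3 + 6*k**2 + 11*k + 6), as required.
Evaluate s at k=11 and k=3: 55/78 and 3/10; difference 79/195.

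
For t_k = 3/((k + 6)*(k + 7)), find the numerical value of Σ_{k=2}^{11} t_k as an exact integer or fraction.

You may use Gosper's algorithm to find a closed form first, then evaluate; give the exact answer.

Σ = 5/24

The ratio is (k + 6)/(k + 8).
A = k + 6, B = k + 8, C = 1.
f must satisfy (k + 6)·f(k+1) − (k + 7)·f(k) = 1.
Degrees (1,1,0) ⇒ d ≤ 1.
Solve for f: f(k) = k/6 (degree 1 ≤ 1).
Then R = B(k−1)f/C = k*(k + 7)/6, so s_k = R(k)·t_k = k/(2*(k + 6)).
Δs = 3/(k**2 + 13*k + 42), as required.
Telescoping: Σ = s_(12) − s_(2) = 1/3 − (1/8) = 5/24.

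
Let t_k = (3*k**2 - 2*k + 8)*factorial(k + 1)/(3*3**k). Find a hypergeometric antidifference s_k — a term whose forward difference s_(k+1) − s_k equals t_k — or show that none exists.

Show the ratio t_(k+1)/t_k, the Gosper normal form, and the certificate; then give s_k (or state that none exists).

Compute t_(k+1)/t_k: get (k + 2)*(-2*k + 3*(k + 1)**2 + 6)/(3*(3*k**2 - 2*k + 8)).
Normal form (A,B,C) = (k/3 + 2/3, 1, k**2 - 2*k/3 + 8/3).
Need (k/3 + 2/3)·f(k+1) − (1)·f(k) = k**2 - 2*k/3 + 8/3.
From deg A=1, deg B=0, deg C=2: d=1.
Solving with deg f ≤ 1: f(k) = 3*k - 2.
Then R = B(k−1)f/C = 3*(3*k - 2)/(3*k**2 - 2*k + 8), so s_k = R(k)·t_k = (3*k - 2)*factorial(k + 1)/3**k.
s_(k+1) − s_k = (3*k**2 - 2*k + 8)*factorial(k + 1)/(3*3**k) = t_k.

s_k = (3*k - 2)*factorial(k + 1)/3**k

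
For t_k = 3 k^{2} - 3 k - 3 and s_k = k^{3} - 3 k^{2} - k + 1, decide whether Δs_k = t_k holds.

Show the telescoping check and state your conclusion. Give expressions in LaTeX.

s_(k+1) = k**3 - 4*k - 2
s_(k+1) − s_k = 3*k**2 - 3*k - 3
(s_(k+1) − s_k) − t_k = 0

valid (s_(k+1) − s_k reduces to t_k)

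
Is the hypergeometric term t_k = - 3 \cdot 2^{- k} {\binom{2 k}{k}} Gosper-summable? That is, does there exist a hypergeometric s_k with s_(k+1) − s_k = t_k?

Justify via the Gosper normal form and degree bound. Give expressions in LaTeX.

No — negative degree bound, so no certificate f.

r(k) = (2*k + 1)/(k + 1) after simplifying.
Take A(k)=2*k + 1, B(k)=k + 1, C(k)=1.
Key eq: (2*k + 1)·f(k+1) = (k)·f(k) + (1).
d = -1 from the (1,1,0) case.
Negative degree bound (-1): no f exists, t_k not Gosper-summable.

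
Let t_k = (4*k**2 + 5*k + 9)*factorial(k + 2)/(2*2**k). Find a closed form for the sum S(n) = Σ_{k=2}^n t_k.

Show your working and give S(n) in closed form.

S(n) = -30 + 2*n*factorial(n + 3)/2**n + factorial(n + 3)/(2*2**n)

t_(k+1)/t_k = (k + 3)*(5*k + 4*(k + 1)**2 + 14)/(2*(4*k**2 + 5*k + 9)).
Take A(k)=k/2 + 3/2, B(k)=1, C(k)=k**2 + 5*k/4 + 9/4.
Need (k/2 + 3/2)·f(k+1) − (1)·f(k) = k**2 + 5*k/4 + 9/4.
From deg A=1, deg B=0, deg C=2: d=1.
A polynomial solution: f(k) = (4*k - 3)/2.
Then R = B(k−1)f/C = 2*(4*k - 3)/(4*k**2 + 5*k + 9), so s_k = R(k)·t_k = (4*k - 3)*factorial(k + 2)/2**k.
Verify: (4*k**2 + 5*k + 9)*factorial(k + 2)/(2*2**k) matches t_k.
Telescope: S(n) = s_(n+1) − s_(2) = 2**(-n - 1)*(4*n + 1)*factorial(n + 3) − (30) = -30 + 2*n*factorial(n + 3)/2**n + factorial(n + 3)/(2*2**n).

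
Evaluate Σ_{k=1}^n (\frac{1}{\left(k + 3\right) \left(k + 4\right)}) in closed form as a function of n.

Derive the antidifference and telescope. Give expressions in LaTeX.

t_(k+1)/t_k = (k + 3)/(k + 5).
Gosper form: A/B · C(k+1)/C(k) with A=k + 3, B=k + 5, C=1.
Need (k + 3)·f(k+1) − (k + 4)·f(k) = 1.
d = 1 from the (1,1,0) case.
Match coefficients ⇒ f(k) = k/3.
Then R = B(k−1)f/C = k*(k + 4)/3, so s_k = R(k)·t_k = k/(3*(k + 3)).
s_(k+1) − s_k = 1/(k**2 + 7*k + 12) = t_k.
Telescope: S(n) = s_(n+1) − s_(1) = (n + 1)/(3*(n + 4)) − (1/12) = n/(4*(n + 4)).

S(n) = \frac{n}{4 \left(n + 4\right)}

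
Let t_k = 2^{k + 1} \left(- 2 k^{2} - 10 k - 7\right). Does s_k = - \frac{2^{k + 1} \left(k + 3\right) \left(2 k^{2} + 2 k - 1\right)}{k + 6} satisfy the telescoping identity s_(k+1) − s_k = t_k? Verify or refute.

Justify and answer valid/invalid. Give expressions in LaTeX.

Invalid: residual \frac{2^{k + 1} \left(6 k^{3} + 60 k^{2} + 195 k + 129\right)}{k^{2} + 13 k + 42} ≠ 0.

s_(k+1) = -2**(k + 2)*(k + 4)*(2*k + 2*(k + 1)**2 + 1)/(k + 7)
s_(k+1) − s_k = 2**(k + 1)*(-2*k**4 - 30*k**3 - 161*k**2 - 316*k - 165)/(k**2 + 13*k + 42)
(s_(k+1) − s_k) − t_k = 2**(k + 1)*(6*k**3 + 60*k**2 + 195*k + 129)/(k**2 + 13*k + 42)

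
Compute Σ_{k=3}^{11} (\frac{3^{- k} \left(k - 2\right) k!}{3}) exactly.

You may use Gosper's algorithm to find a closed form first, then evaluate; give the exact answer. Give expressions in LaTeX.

r(k) = (k**2 - 1)/(3*(k - 2)) after simplifying.
A = k/3 + 1/3, B = 1, C = k - 2.
Need (k/3 + 1/3)·f(k+1) − (1)·f(k) = k - 2.
Bound: deg f ≤ 0.
Match coefficients ⇒ f(k) = 3.
Then R = B(k−1)f/C = 3/(k - 2), so s_k = R(k)·t_k = factorial(k)/3**k.
Verify: (k - 2)*factorial(k)/(3*3**k) matches t_k.
Evaluate s at k=12 and k=3: 1971200/2187 and 2/9; difference 1970714/2187.

Σ = 1970714/2187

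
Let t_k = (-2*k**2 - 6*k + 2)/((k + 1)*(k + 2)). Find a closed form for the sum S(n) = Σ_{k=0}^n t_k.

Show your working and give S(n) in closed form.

S(n) = 2*(1 - n**2)/(n + 2)

Step 1: r(k) = (k + 1)*(3*k + (k + 1)**2 + 2)/((k + 3)*(k**2 + 3*k - 1)).
A = k + 1, B = k + 3, C = k**2 + 3*k - 1.
Key eq: (k + 1)·f(k+1) = (k + 2)·f(k) + (k**2 + 3*k - 1).
From deg A=1, deg B=1, deg C=2: d=2.
Solving with deg f ≤ 2: f(k) = k*(k - 2).
So s_k = (B(k−1)f/C)·t_k = (k*(k - 2)*(k + 2)/(k**2 + 3*k - 1))·t_k = 2*k*(2 - k)/(k + 1).
Verify: 2*(-k**2 - 3*k + 1)/(k**2 + 3*k + 2) matches t_k.
Σ_(k=0)^n t_k = s_(n+1) − s_(0) = (2*(1 - n**2)/(n + 2)) − (0), i.e. 2*(1 - n**2)/(n + 2).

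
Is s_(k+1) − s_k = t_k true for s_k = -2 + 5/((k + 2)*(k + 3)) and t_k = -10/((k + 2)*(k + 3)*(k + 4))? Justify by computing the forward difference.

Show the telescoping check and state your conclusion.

s_(k+1) = -2 + 5/((k + 3)*(k + 4))
s_(k+1) − s_k = -10/(k**3 + 9*k**2 + 26*k + 24)
(s_(k+1) − s_k) − t_k = 0

valid; difference matches t_k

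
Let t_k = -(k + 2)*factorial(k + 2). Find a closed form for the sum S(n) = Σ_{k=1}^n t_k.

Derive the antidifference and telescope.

S(n) = 6 - factorial(n + 3)

r(k) = (k + 3)**2/(k + 2) after simplifying.
Take A(k)=k + 3, B(k)=1, C(k)=k + 2.
Key eq: (k + 3)·f(k+1) = (1)·f(k) + (k + 2).
Degrees (1,0,1) ⇒ d ≤ 0.
Match coefficients ⇒ f(k) = 1.
So s_k = (B(k−1)f/C)·t_k = (1/(k + 2))·t_k = -factorial(k + 2).
s_(k+1) − s_k = -(k + 2)*factorial(k + 2) = t_k.
Evaluate: s_(n+1) = -factorial(n + 3); subtract s_(1) = -6 ⇒ S(n) = 6 - factorial(n + 3).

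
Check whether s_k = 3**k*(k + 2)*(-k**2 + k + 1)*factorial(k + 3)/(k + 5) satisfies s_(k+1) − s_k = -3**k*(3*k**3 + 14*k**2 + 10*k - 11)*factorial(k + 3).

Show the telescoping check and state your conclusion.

Invalid: residual 3**(k + 1)*(3*k**4 + 29*k**3 + 79*k**2 + 40*k - 54)*factorial(k + 3)/((k + 5)*(k + 6)) ≠ 0.

s_(k+1) = -3**(k + 1)*(k + 3)*(k**2 + k - 1)*factorial(k + 4)/(k + 6)
s_(k+1) − s_k = -3**k*(3*k**5 + 38*k**4 + 167*k**3 + 282*k**2 + 59*k - 168)*factorial(k + 3)/((k + 5)*(k + 6))
(s_(k+1) − s_k) − t_k = 3**(k + 1)*(3*k**4 + 29*k**3 + 79*k**2 + 40*k - 54)*factorial(k + 3)/((k + 5)*(k + 6))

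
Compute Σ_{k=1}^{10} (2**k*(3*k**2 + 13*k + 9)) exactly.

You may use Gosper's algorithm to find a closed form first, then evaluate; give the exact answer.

Σ = 767990

The ratio is 2*(3*k**2 + 19*k + 25)/(3*k**2 + 13*k + 9).
So A=2 and B=1, with C=k**2 + 13*k/3 + 3.
Key eq: (2)·f(k+1) = (1)·f(k) + (k**2 + 13*k/3 + 3).
Degrees (0,0,2) ⇒ d ≤ 2.
A polynomial solution: f(k) = (3*k**2 + k + 1)/3.
R(k) = B(k−1)·f(k)/C(k) = (3*k**2 + k + 1)/(3*k**2 + 13*k + 9); s_k = R·t_k = 2**k*(3*k**2 + k + 1).
Verify: 2**k*(3*k**2 + 13*k + 9) matches t_k.
Evaluate s at k=11 and k=1: 768000 and 10; difference 767990.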